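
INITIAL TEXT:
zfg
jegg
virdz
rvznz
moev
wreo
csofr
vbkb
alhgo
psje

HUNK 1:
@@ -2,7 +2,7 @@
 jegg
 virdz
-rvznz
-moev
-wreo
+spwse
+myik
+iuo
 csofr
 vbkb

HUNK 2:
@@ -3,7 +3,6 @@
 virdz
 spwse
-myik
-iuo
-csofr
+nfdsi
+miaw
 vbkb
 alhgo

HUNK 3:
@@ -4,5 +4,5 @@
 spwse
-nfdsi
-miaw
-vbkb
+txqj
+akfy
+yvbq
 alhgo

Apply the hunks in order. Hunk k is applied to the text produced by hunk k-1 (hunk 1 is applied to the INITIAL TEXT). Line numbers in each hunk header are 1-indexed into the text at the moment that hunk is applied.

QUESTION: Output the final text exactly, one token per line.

Hunk 1: at line 2 remove [rvznz,moev,wreo] add [spwse,myik,iuo] -> 10 lines: zfg jegg virdz spwse myik iuo csofr vbkb alhgo psje
Hunk 2: at line 3 remove [myik,iuo,csofr] add [nfdsi,miaw] -> 9 lines: zfg jegg virdz spwse nfdsi miaw vbkb alhgo psje
Hunk 3: at line 4 remove [nfdsi,miaw,vbkb] add [txqj,akfy,yvbq] -> 9 lines: zfg jegg virdz spwse txqj akfy yvbq alhgo psje

Answer: zfg
jegg
virdz
spwse
txqj
akfy
yvbq
alhgo
psje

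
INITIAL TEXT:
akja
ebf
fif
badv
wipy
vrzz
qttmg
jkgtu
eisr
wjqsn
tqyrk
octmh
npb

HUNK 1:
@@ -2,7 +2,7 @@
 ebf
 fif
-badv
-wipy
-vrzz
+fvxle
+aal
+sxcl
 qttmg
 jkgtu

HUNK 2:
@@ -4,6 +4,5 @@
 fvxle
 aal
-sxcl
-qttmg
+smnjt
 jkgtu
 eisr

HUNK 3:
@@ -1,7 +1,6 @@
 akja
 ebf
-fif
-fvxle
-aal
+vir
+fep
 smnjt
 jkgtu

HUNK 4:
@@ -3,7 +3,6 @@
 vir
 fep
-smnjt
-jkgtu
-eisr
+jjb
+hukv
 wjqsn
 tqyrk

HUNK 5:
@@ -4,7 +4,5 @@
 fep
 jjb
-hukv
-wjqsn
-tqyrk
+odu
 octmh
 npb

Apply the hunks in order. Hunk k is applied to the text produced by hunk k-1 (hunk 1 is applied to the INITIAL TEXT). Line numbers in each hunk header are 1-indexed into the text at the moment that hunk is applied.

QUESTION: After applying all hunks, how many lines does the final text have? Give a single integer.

Answer: 8

Derivation:
Hunk 1: at line 2 remove [badv,wipy,vrzz] add [fvxle,aal,sxcl] -> 13 lines: akja ebf fif fvxle aal sxcl qttmg jkgtu eisr wjqsn tqyrk octmh npb
Hunk 2: at line 4 remove [sxcl,qttmg] add [smnjt] -> 12 lines: akja ebf fif fvxle aal smnjt jkgtu eisr wjqsn tqyrk octmh npb
Hunk 3: at line 1 remove [fif,fvxle,aal] add [vir,fep] -> 11 lines: akja ebf vir fep smnjt jkgtu eisr wjqsn tqyrk octmh npb
Hunk 4: at line 3 remove [smnjt,jkgtu,eisr] add [jjb,hukv] -> 10 lines: akja ebf vir fep jjb hukv wjqsn tqyrk octmh npb
Hunk 5: at line 4 remove [hukv,wjqsn,tqyrk] add [odu] -> 8 lines: akja ebf vir fep jjb odu octmh npb
Final line count: 8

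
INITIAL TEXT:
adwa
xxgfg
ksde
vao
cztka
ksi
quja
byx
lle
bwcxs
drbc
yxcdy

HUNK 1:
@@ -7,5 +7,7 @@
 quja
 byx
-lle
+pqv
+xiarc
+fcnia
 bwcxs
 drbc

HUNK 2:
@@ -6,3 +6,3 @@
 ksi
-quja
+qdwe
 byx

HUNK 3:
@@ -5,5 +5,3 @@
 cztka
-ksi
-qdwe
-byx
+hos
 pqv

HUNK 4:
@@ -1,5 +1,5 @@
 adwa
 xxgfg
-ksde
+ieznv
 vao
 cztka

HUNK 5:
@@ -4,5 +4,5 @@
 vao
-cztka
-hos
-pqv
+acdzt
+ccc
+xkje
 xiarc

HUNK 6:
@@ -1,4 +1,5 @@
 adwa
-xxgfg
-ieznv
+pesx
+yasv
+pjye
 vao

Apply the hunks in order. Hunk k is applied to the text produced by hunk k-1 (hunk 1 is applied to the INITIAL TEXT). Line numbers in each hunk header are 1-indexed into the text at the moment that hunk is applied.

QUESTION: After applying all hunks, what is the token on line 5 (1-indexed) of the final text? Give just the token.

Answer: vao

Derivation:
Hunk 1: at line 7 remove [lle] add [pqv,xiarc,fcnia] -> 14 lines: adwa xxgfg ksde vao cztka ksi quja byx pqv xiarc fcnia bwcxs drbc yxcdy
Hunk 2: at line 6 remove [quja] add [qdwe] -> 14 lines: adwa xxgfg ksde vao cztka ksi qdwe byx pqv xiarc fcnia bwcxs drbc yxcdy
Hunk 3: at line 5 remove [ksi,qdwe,byx] add [hos] -> 12 lines: adwa xxgfg ksde vao cztka hos pqv xiarc fcnia bwcxs drbc yxcdy
Hunk 4: at line 1 remove [ksde] add [ieznv] -> 12 lines: adwa xxgfg ieznv vao cztka hos pqv xiarc fcnia bwcxs drbc yxcdy
Hunk 5: at line 4 remove [cztka,hos,pqv] add [acdzt,ccc,xkje] -> 12 lines: adwa xxgfg ieznv vao acdzt ccc xkje xiarc fcnia bwcxs drbc yxcdy
Hunk 6: at line 1 remove [xxgfg,ieznv] add [pesx,yasv,pjye] -> 13 lines: adwa pesx yasv pjye vao acdzt ccc xkje xiarc fcnia bwcxs drbc yxcdy
Final line 5: vao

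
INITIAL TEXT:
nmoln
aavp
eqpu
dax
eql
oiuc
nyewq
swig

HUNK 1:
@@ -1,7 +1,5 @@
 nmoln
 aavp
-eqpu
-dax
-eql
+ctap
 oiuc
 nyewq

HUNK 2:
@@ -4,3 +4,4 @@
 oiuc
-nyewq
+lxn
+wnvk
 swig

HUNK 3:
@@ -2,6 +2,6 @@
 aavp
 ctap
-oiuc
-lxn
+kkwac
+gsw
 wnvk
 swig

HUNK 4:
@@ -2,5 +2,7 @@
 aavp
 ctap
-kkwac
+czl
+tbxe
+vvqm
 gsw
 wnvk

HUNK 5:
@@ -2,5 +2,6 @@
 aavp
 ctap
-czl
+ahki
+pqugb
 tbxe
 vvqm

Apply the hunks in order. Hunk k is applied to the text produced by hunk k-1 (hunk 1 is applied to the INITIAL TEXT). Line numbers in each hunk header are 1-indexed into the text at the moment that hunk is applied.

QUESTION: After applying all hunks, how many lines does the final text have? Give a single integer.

Answer: 10

Derivation:
Hunk 1: at line 1 remove [eqpu,dax,eql] add [ctap] -> 6 lines: nmoln aavp ctap oiuc nyewq swig
Hunk 2: at line 4 remove [nyewq] add [lxn,wnvk] -> 7 lines: nmoln aavp ctap oiuc lxn wnvk swig
Hunk 3: at line 2 remove [oiuc,lxn] add [kkwac,gsw] -> 7 lines: nmoln aavp ctap kkwac gsw wnvk swig
Hunk 4: at line 2 remove [kkwac] add [czl,tbxe,vvqm] -> 9 lines: nmoln aavp ctap czl tbxe vvqm gsw wnvk swig
Hunk 5: at line 2 remove [czl] add [ahki,pqugb] -> 10 lines: nmoln aavp ctap ahki pqugb tbxe vvqm gsw wnvk swig
Final line count: 10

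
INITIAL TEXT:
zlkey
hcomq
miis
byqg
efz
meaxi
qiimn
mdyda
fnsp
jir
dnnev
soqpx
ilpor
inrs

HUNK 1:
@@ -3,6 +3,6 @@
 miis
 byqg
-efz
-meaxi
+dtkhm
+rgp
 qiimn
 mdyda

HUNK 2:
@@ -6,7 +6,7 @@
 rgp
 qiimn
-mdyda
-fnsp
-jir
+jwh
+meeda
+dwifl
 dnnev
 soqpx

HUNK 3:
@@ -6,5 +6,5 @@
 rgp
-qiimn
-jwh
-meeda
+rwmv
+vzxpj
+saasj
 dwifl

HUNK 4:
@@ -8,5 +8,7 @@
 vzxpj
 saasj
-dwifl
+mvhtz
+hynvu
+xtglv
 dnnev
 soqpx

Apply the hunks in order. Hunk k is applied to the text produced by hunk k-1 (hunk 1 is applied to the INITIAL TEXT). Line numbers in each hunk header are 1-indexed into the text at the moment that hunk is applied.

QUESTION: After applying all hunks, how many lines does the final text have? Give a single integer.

Hunk 1: at line 3 remove [efz,meaxi] add [dtkhm,rgp] -> 14 lines: zlkey hcomq miis byqg dtkhm rgp qiimn mdyda fnsp jir dnnev soqpx ilpor inrs
Hunk 2: at line 6 remove [mdyda,fnsp,jir] add [jwh,meeda,dwifl] -> 14 lines: zlkey hcomq miis byqg dtkhm rgp qiimn jwh meeda dwifl dnnev soqpx ilpor inrs
Hunk 3: at line 6 remove [qiimn,jwh,meeda] add [rwmv,vzxpj,saasj] -> 14 lines: zlkey hcomq miis byqg dtkhm rgp rwmv vzxpj saasj dwifl dnnev soqpx ilpor inrs
Hunk 4: at line 8 remove [dwifl] add [mvhtz,hynvu,xtglv] -> 16 lines: zlkey hcomq miis byqg dtkhm rgp rwmv vzxpj saasj mvhtz hynvu xtglv dnnev soqpx ilpor inrs
Final line count: 16

Answer: 16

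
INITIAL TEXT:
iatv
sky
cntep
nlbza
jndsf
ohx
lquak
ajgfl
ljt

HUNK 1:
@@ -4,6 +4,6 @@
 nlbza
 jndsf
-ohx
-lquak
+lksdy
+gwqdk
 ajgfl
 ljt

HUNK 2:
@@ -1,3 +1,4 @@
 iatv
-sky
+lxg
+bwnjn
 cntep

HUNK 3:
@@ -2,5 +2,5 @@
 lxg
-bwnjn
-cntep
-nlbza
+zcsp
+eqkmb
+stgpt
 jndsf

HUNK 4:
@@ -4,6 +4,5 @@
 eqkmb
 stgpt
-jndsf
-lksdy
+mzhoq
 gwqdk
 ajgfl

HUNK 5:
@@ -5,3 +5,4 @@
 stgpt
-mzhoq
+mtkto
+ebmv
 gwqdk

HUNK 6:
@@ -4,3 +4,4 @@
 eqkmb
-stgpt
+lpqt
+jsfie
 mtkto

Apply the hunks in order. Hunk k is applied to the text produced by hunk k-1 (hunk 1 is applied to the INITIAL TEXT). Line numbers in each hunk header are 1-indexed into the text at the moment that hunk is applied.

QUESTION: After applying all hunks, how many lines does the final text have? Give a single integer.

Hunk 1: at line 4 remove [ohx,lquak] add [lksdy,gwqdk] -> 9 lines: iatv sky cntep nlbza jndsf lksdy gwqdk ajgfl ljt
Hunk 2: at line 1 remove [sky] add [lxg,bwnjn] -> 10 lines: iatv lxg bwnjn cntep nlbza jndsf lksdy gwqdk ajgfl ljt
Hunk 3: at line 2 remove [bwnjn,cntep,nlbza] add [zcsp,eqkmb,stgpt] -> 10 lines: iatv lxg zcsp eqkmb stgpt jndsf lksdy gwqdk ajgfl ljt
Hunk 4: at line 4 remove [jndsf,lksdy] add [mzhoq] -> 9 lines: iatv lxg zcsp eqkmb stgpt mzhoq gwqdk ajgfl ljt
Hunk 5: at line 5 remove [mzhoq] add [mtkto,ebmv] -> 10 lines: iatv lxg zcsp eqkmb stgpt mtkto ebmv gwqdk ajgfl ljt
Hunk 6: at line 4 remove [stgpt] add [lpqt,jsfie] -> 11 lines: iatv lxg zcsp eqkmb lpqt jsfie mtkto ebmv gwqdk ajgfl ljt
Final line count: 11

Answer: 11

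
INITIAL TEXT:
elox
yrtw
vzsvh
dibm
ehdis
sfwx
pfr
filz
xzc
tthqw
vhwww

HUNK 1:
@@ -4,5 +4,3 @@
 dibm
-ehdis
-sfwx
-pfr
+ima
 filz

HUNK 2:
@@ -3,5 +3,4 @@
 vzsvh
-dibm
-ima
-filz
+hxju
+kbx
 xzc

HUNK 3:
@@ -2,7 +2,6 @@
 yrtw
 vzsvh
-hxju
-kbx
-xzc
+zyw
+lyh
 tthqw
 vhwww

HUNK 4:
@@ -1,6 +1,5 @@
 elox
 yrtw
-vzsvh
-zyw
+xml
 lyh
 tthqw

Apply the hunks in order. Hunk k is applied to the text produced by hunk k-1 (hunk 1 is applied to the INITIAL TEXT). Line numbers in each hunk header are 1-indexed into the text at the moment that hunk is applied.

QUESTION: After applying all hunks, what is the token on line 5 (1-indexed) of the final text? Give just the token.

Answer: tthqw

Derivation:
Hunk 1: at line 4 remove [ehdis,sfwx,pfr] add [ima] -> 9 lines: elox yrtw vzsvh dibm ima filz xzc tthqw vhwww
Hunk 2: at line 3 remove [dibm,ima,filz] add [hxju,kbx] -> 8 lines: elox yrtw vzsvh hxju kbx xzc tthqw vhwww
Hunk 3: at line 2 remove [hxju,kbx,xzc] add [zyw,lyh] -> 7 lines: elox yrtw vzsvh zyw lyh tthqw vhwww
Hunk 4: at line 1 remove [vzsvh,zyw] add [xml] -> 6 lines: elox yrtw xml lyh tthqw vhwww
Final line 5: tthqw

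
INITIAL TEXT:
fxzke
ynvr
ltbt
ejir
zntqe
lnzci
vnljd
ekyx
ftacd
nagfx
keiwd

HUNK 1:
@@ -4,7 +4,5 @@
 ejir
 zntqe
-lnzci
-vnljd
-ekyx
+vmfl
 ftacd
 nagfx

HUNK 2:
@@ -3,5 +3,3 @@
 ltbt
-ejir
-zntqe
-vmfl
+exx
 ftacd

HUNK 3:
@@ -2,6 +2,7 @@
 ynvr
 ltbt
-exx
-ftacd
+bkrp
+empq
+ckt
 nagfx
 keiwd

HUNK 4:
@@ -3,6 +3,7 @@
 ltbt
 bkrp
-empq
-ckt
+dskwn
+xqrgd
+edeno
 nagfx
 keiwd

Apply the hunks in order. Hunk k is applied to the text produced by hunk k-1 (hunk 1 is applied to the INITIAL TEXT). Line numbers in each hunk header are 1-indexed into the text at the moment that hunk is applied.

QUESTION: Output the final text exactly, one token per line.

Answer: fxzke
ynvr
ltbt
bkrp
dskwn
xqrgd
edeno
nagfx
keiwd

Derivation:
Hunk 1: at line 4 remove [lnzci,vnljd,ekyx] add [vmfl] -> 9 lines: fxzke ynvr ltbt ejir zntqe vmfl ftacd nagfx keiwd
Hunk 2: at line 3 remove [ejir,zntqe,vmfl] add [exx] -> 7 lines: fxzke ynvr ltbt exx ftacd nagfx keiwd
Hunk 3: at line 2 remove [exx,ftacd] add [bkrp,empq,ckt] -> 8 lines: fxzke ynvr ltbt bkrp empq ckt nagfx keiwd
Hunk 4: at line 3 remove [empq,ckt] add [dskwn,xqrgd,edeno] -> 9 lines: fxzke ynvr ltbt bkrp dskwn xqrgd edeno nagfx keiwd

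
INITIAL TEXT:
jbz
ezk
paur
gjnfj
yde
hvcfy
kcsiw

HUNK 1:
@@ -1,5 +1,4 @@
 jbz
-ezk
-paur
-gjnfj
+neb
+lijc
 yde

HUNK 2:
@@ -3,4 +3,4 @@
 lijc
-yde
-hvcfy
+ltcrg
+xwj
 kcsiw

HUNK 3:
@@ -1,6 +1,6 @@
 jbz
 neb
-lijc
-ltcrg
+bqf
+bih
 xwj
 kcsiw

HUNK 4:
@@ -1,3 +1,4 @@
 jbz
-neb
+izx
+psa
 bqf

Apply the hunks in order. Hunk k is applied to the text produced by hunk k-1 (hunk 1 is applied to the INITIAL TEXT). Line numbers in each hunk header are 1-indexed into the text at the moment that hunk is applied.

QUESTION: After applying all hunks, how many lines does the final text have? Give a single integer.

Answer: 7

Derivation:
Hunk 1: at line 1 remove [ezk,paur,gjnfj] add [neb,lijc] -> 6 lines: jbz neb lijc yde hvcfy kcsiw
Hunk 2: at line 3 remove [yde,hvcfy] add [ltcrg,xwj] -> 6 lines: jbz neb lijc ltcrg xwj kcsiw
Hunk 3: at line 1 remove [lijc,ltcrg] add [bqf,bih] -> 6 lines: jbz neb bqf bih xwj kcsiw
Hunk 4: at line 1 remove [neb] add [izx,psa] -> 7 lines: jbz izx psa bqf bih xwj kcsiw
Final line count: 7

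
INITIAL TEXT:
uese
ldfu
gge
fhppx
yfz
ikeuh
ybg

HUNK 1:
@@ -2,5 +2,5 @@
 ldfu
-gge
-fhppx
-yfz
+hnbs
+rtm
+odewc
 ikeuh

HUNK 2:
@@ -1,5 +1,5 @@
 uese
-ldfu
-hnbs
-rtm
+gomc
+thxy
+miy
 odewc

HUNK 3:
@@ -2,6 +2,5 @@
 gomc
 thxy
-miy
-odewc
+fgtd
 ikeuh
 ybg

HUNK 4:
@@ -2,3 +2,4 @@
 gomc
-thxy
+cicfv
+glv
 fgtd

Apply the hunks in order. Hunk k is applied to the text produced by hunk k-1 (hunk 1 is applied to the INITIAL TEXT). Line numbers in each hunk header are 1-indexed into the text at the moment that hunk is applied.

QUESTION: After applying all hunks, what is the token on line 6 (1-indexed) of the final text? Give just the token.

Hunk 1: at line 2 remove [gge,fhppx,yfz] add [hnbs,rtm,odewc] -> 7 lines: uese ldfu hnbs rtm odewc ikeuh ybg
Hunk 2: at line 1 remove [ldfu,hnbs,rtm] add [gomc,thxy,miy] -> 7 lines: uese gomc thxy miy odewc ikeuh ybg
Hunk 3: at line 2 remove [miy,odewc] add [fgtd] -> 6 lines: uese gomc thxy fgtd ikeuh ybg
Hunk 4: at line 2 remove [thxy] add [cicfv,glv] -> 7 lines: uese gomc cicfv glv fgtd ikeuh ybg
Final line 6: ikeuh

Answer: ikeuh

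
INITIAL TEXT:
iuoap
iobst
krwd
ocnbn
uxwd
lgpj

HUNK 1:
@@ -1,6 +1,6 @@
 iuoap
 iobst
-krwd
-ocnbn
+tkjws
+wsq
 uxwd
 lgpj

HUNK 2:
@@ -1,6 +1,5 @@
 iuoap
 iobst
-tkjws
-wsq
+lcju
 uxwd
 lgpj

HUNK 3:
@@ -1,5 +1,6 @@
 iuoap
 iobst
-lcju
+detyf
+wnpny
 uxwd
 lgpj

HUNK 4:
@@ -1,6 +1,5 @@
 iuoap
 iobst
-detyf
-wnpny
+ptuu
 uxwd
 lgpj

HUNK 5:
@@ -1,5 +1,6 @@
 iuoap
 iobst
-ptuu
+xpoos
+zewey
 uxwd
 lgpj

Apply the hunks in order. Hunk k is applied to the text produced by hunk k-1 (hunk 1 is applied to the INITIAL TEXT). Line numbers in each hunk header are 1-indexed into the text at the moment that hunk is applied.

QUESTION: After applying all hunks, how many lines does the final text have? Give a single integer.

Hunk 1: at line 1 remove [krwd,ocnbn] add [tkjws,wsq] -> 6 lines: iuoap iobst tkjws wsq uxwd lgpj
Hunk 2: at line 1 remove [tkjws,wsq] add [lcju] -> 5 lines: iuoap iobst lcju uxwd lgpj
Hunk 3: at line 1 remove [lcju] add [detyf,wnpny] -> 6 lines: iuoap iobst detyf wnpny uxwd lgpj
Hunk 4: at line 1 remove [detyf,wnpny] add [ptuu] -> 5 lines: iuoap iobst ptuu uxwd lgpj
Hunk 5: at line 1 remove [ptuu] add [xpoos,zewey] -> 6 lines: iuoap iobst xpoos zewey uxwd lgpj
Final line count: 6

Answer: 6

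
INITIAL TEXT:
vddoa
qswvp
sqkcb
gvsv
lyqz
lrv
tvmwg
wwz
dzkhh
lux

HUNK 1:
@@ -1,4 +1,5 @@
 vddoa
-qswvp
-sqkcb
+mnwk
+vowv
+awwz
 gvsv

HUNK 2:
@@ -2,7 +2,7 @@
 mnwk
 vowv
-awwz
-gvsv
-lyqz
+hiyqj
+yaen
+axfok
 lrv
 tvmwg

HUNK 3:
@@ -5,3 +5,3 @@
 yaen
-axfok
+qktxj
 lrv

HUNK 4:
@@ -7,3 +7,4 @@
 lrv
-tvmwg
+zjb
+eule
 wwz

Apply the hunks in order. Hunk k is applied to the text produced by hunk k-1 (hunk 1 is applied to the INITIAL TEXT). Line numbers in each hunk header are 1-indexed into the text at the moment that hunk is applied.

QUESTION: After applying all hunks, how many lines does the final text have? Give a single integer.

Hunk 1: at line 1 remove [qswvp,sqkcb] add [mnwk,vowv,awwz] -> 11 lines: vddoa mnwk vowv awwz gvsv lyqz lrv tvmwg wwz dzkhh lux
Hunk 2: at line 2 remove [awwz,gvsv,lyqz] add [hiyqj,yaen,axfok] -> 11 lines: vddoa mnwk vowv hiyqj yaen axfok lrv tvmwg wwz dzkhh lux
Hunk 3: at line 5 remove [axfok] add [qktxj] -> 11 lines: vddoa mnwk vowv hiyqj yaen qktxj lrv tvmwg wwz dzkhh lux
Hunk 4: at line 7 remove [tvmwg] add [zjb,eule] -> 12 lines: vddoa mnwk vowv hiyqj yaen qktxj lrv zjb eule wwz dzkhh lux
Final line count: 12

Answer: 12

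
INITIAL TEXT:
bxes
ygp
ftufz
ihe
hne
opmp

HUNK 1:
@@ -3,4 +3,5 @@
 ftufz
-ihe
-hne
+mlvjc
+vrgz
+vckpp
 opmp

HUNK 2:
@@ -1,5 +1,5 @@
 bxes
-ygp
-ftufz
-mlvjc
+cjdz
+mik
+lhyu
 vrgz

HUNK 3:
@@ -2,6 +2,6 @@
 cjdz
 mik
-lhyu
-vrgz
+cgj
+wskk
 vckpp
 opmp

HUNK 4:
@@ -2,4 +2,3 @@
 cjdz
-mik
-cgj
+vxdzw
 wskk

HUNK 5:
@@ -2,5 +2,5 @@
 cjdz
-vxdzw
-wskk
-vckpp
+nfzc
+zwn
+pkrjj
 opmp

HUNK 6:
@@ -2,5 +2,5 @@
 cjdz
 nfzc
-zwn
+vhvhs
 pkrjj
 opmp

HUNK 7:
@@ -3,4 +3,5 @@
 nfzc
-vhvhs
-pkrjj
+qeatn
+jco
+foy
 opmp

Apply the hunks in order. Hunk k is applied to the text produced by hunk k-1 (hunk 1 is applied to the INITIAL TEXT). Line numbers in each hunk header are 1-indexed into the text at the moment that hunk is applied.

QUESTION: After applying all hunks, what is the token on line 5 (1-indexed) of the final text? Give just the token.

Answer: jco

Derivation:
Hunk 1: at line 3 remove [ihe,hne] add [mlvjc,vrgz,vckpp] -> 7 lines: bxes ygp ftufz mlvjc vrgz vckpp opmp
Hunk 2: at line 1 remove [ygp,ftufz,mlvjc] add [cjdz,mik,lhyu] -> 7 lines: bxes cjdz mik lhyu vrgz vckpp opmp
Hunk 3: at line 2 remove [lhyu,vrgz] add [cgj,wskk] -> 7 lines: bxes cjdz mik cgj wskk vckpp opmp
Hunk 4: at line 2 remove [mik,cgj] add [vxdzw] -> 6 lines: bxes cjdz vxdzw wskk vckpp opmp
Hunk 5: at line 2 remove [vxdzw,wskk,vckpp] add [nfzc,zwn,pkrjj] -> 6 lines: bxes cjdz nfzc zwn pkrjj opmp
Hunk 6: at line 2 remove [zwn] add [vhvhs] -> 6 lines: bxes cjdz nfzc vhvhs pkrjj opmp
Hunk 7: at line 3 remove [vhvhs,pkrjj] add [qeatn,jco,foy] -> 7 lines: bxes cjdz nfzc qeatn jco foy opmp
Final line 5: jco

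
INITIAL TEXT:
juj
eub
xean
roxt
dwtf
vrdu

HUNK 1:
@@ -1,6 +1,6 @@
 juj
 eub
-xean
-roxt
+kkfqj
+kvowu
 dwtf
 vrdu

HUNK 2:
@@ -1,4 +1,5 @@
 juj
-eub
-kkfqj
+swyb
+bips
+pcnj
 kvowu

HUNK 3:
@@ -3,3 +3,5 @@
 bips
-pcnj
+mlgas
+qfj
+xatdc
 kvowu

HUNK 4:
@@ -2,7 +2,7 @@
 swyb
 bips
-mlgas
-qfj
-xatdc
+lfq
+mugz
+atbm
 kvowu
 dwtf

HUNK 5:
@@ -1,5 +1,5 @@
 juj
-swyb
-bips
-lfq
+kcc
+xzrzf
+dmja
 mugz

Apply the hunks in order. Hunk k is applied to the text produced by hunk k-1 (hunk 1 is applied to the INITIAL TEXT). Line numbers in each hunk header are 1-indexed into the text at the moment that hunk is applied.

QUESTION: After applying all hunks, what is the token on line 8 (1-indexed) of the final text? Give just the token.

Hunk 1: at line 1 remove [xean,roxt] add [kkfqj,kvowu] -> 6 lines: juj eub kkfqj kvowu dwtf vrdu
Hunk 2: at line 1 remove [eub,kkfqj] add [swyb,bips,pcnj] -> 7 lines: juj swyb bips pcnj kvowu dwtf vrdu
Hunk 3: at line 3 remove [pcnj] add [mlgas,qfj,xatdc] -> 9 lines: juj swyb bips mlgas qfj xatdc kvowu dwtf vrdu
Hunk 4: at line 2 remove [mlgas,qfj,xatdc] add [lfq,mugz,atbm] -> 9 lines: juj swyb bips lfq mugz atbm kvowu dwtf vrdu
Hunk 5: at line 1 remove [swyb,bips,lfq] add [kcc,xzrzf,dmja] -> 9 lines: juj kcc xzrzf dmja mugz atbm kvowu dwtf vrdu
Final line 8: dwtf

Answer: dwtf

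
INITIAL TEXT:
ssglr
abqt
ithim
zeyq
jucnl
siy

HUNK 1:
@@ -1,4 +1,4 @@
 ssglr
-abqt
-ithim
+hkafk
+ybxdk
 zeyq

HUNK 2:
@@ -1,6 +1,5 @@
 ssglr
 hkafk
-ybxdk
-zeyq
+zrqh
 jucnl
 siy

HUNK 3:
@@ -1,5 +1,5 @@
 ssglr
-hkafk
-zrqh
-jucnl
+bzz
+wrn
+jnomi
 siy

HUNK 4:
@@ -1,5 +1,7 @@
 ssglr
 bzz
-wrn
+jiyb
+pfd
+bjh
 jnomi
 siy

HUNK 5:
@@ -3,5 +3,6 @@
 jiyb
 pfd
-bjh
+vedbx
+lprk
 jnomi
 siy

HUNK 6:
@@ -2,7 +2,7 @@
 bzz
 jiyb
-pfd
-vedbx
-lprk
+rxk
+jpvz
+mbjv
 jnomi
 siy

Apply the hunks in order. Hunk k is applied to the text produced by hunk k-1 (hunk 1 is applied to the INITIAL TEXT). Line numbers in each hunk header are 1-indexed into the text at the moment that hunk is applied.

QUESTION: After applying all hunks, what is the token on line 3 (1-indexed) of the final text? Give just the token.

Answer: jiyb

Derivation:
Hunk 1: at line 1 remove [abqt,ithim] add [hkafk,ybxdk] -> 6 lines: ssglr hkafk ybxdk zeyq jucnl siy
Hunk 2: at line 1 remove [ybxdk,zeyq] add [zrqh] -> 5 lines: ssglr hkafk zrqh jucnl siy
Hunk 3: at line 1 remove [hkafk,zrqh,jucnl] add [bzz,wrn,jnomi] -> 5 lines: ssglr bzz wrn jnomi siy
Hunk 4: at line 1 remove [wrn] add [jiyb,pfd,bjh] -> 7 lines: ssglr bzz jiyb pfd bjh jnomi siy
Hunk 5: at line 3 remove [bjh] add [vedbx,lprk] -> 8 lines: ssglr bzz jiyb pfd vedbx lprk jnomi siy
Hunk 6: at line 2 remove [pfd,vedbx,lprk] add [rxk,jpvz,mbjv] -> 8 lines: ssglr bzz jiyb rxk jpvz mbjv jnomi siy
Final line 3: jiyb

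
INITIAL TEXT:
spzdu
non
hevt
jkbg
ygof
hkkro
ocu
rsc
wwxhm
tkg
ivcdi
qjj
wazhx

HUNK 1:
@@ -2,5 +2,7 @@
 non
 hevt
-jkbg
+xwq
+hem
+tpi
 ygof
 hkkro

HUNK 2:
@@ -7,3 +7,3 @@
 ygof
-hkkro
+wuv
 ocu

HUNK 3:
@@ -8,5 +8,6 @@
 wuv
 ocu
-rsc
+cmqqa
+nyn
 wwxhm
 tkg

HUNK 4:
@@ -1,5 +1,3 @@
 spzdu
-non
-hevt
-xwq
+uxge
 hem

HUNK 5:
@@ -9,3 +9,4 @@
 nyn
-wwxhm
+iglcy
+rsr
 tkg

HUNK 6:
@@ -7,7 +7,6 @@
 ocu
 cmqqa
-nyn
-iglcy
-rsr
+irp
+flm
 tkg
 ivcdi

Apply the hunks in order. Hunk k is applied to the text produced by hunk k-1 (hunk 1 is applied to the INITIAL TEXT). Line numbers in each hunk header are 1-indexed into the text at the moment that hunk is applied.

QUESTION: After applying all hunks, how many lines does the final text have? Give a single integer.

Answer: 14

Derivation:
Hunk 1: at line 2 remove [jkbg] add [xwq,hem,tpi] -> 15 lines: spzdu non hevt xwq hem tpi ygof hkkro ocu rsc wwxhm tkg ivcdi qjj wazhx
Hunk 2: at line 7 remove [hkkro] add [wuv] -> 15 lines: spzdu non hevt xwq hem tpi ygof wuv ocu rsc wwxhm tkg ivcdi qjj wazhx
Hunk 3: at line 8 remove [rsc] add [cmqqa,nyn] -> 16 lines: spzdu non hevt xwq hem tpi ygof wuv ocu cmqqa nyn wwxhm tkg ivcdi qjj wazhx
Hunk 4: at line 1 remove [non,hevt,xwq] add [uxge] -> 14 lines: spzdu uxge hem tpi ygof wuv ocu cmqqa nyn wwxhm tkg ivcdi qjj wazhx
Hunk 5: at line 9 remove [wwxhm] add [iglcy,rsr] -> 15 lines: spzdu uxge hem tpi ygof wuv ocu cmqqa nyn iglcy rsr tkg ivcdi qjj wazhx
Hunk 6: at line 7 remove [nyn,iglcy,rsr] add [irp,flm] -> 14 lines: spzdu uxge hem tpi ygof wuv ocu cmqqa irp flm tkg ivcdi qjj wazhx
Final line count: 14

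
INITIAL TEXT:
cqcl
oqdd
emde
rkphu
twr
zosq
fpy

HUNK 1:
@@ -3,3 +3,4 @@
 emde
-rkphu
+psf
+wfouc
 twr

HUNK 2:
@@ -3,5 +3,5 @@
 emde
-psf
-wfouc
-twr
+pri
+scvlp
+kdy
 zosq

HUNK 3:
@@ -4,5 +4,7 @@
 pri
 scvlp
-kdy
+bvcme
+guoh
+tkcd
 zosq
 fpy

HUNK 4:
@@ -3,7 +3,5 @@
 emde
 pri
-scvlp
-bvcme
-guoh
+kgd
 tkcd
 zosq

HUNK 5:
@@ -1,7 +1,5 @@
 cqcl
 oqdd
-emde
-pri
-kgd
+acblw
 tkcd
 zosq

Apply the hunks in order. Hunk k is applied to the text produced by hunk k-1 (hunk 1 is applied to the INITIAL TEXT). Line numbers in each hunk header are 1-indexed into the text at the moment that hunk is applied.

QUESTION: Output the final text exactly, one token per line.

Hunk 1: at line 3 remove [rkphu] add [psf,wfouc] -> 8 lines: cqcl oqdd emde psf wfouc twr zosq fpy
Hunk 2: at line 3 remove [psf,wfouc,twr] add [pri,scvlp,kdy] -> 8 lines: cqcl oqdd emde pri scvlp kdy zosq fpy
Hunk 3: at line 4 remove [kdy] add [bvcme,guoh,tkcd] -> 10 lines: cqcl oqdd emde pri scvlp bvcme guoh tkcd zosq fpy
Hunk 4: at line 3 remove [scvlp,bvcme,guoh] add [kgd] -> 8 lines: cqcl oqdd emde pri kgd tkcd zosq fpy
Hunk 5: at line 1 remove [emde,pri,kgd] add [acblw] -> 6 lines: cqcl oqdd acblw tkcd zosq fpy

Answer: cqcl
oqdd
acblw
tkcd
zosq
fpy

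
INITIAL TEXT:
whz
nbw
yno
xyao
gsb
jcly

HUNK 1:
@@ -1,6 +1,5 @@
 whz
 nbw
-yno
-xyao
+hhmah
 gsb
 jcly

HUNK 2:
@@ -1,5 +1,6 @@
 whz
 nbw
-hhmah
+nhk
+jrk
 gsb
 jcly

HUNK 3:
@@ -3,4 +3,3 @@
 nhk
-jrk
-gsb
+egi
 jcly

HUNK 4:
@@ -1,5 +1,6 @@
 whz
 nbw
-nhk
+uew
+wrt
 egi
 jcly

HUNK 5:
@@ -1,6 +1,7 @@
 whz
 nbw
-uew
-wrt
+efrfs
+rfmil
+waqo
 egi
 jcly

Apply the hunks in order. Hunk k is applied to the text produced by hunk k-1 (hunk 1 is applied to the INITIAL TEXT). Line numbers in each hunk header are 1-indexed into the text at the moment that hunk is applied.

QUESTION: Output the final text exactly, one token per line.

Answer: whz
nbw
efrfs
rfmil
waqo
egi
jcly

Derivation:
Hunk 1: at line 1 remove [yno,xyao] add [hhmah] -> 5 lines: whz nbw hhmah gsb jcly
Hunk 2: at line 1 remove [hhmah] add [nhk,jrk] -> 6 lines: whz nbw nhk jrk gsb jcly
Hunk 3: at line 3 remove [jrk,gsb] add [egi] -> 5 lines: whz nbw nhk egi jcly
Hunk 4: at line 1 remove [nhk] add [uew,wrt] -> 6 lines: whz nbw uew wrt egi jcly
Hunk 5: at line 1 remove [uew,wrt] add [efrfs,rfmil,waqo] -> 7 lines: whz nbw efrfs rfmil waqo egi jcly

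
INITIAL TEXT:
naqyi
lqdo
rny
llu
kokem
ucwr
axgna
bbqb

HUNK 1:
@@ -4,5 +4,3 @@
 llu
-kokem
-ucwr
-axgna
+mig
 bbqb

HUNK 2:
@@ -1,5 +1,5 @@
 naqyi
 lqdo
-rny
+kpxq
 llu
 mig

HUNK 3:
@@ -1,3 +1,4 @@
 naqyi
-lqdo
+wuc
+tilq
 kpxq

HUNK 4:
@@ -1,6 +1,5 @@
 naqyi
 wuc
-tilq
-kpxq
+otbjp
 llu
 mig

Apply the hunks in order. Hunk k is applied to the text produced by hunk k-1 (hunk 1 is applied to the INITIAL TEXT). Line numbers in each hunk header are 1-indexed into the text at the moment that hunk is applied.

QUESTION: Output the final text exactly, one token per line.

Hunk 1: at line 4 remove [kokem,ucwr,axgna] add [mig] -> 6 lines: naqyi lqdo rny llu mig bbqb
Hunk 2: at line 1 remove [rny] add [kpxq] -> 6 lines: naqyi lqdo kpxq llu mig bbqb
Hunk 3: at line 1 remove [lqdo] add [wuc,tilq] -> 7 lines: naqyi wuc tilq kpxq llu mig bbqb
Hunk 4: at line 1 remove [tilq,kpxq] add [otbjp] -> 6 lines: naqyi wuc otbjp llu mig bbqb

Answer: naqyi
wuc
otbjp
llu
mig
bbqb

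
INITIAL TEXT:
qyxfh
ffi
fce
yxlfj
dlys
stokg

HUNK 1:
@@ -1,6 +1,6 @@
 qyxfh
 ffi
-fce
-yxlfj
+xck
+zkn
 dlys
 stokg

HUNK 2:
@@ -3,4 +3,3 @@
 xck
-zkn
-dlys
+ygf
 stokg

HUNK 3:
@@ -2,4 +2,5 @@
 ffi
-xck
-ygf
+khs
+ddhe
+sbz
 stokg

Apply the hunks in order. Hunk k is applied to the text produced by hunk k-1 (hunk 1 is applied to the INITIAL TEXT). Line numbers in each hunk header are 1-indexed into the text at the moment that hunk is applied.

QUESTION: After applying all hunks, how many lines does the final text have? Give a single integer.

Answer: 6

Derivation:
Hunk 1: at line 1 remove [fce,yxlfj] add [xck,zkn] -> 6 lines: qyxfh ffi xck zkn dlys stokg
Hunk 2: at line 3 remove [zkn,dlys] add [ygf] -> 5 lines: qyxfh ffi xck ygf stokg
Hunk 3: at line 2 remove [xck,ygf] add [khs,ddhe,sbz] -> 6 lines: qyxfh ffi khs ddhe sbz stokg
Final line count: 6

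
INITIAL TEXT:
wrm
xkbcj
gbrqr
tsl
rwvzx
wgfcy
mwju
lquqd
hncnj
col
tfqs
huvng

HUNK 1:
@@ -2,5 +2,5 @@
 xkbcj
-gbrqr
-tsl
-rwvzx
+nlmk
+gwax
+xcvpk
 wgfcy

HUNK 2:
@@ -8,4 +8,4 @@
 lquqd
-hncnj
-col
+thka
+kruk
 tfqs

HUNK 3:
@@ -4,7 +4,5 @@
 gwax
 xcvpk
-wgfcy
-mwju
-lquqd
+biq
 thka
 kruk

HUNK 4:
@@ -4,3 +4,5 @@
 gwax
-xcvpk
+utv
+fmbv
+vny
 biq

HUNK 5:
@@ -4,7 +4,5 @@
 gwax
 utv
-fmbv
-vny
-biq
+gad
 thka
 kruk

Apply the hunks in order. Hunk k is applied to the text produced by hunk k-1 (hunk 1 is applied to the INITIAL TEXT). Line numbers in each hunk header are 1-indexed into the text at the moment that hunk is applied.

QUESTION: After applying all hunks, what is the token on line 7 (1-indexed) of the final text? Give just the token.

Answer: thka

Derivation:
Hunk 1: at line 2 remove [gbrqr,tsl,rwvzx] add [nlmk,gwax,xcvpk] -> 12 lines: wrm xkbcj nlmk gwax xcvpk wgfcy mwju lquqd hncnj col tfqs huvng
Hunk 2: at line 8 remove [hncnj,col] add [thka,kruk] -> 12 lines: wrm xkbcj nlmk gwax xcvpk wgfcy mwju lquqd thka kruk tfqs huvng
Hunk 3: at line 4 remove [wgfcy,mwju,lquqd] add [biq] -> 10 lines: wrm xkbcj nlmk gwax xcvpk biq thka kruk tfqs huvng
Hunk 4: at line 4 remove [xcvpk] add [utv,fmbv,vny] -> 12 lines: wrm xkbcj nlmk gwax utv fmbv vny biq thka kruk tfqs huvng
Hunk 5: at line 4 remove [fmbv,vny,biq] add [gad] -> 10 lines: wrm xkbcj nlmk gwax utv gad thka kruk tfqs huvng
Final line 7: thka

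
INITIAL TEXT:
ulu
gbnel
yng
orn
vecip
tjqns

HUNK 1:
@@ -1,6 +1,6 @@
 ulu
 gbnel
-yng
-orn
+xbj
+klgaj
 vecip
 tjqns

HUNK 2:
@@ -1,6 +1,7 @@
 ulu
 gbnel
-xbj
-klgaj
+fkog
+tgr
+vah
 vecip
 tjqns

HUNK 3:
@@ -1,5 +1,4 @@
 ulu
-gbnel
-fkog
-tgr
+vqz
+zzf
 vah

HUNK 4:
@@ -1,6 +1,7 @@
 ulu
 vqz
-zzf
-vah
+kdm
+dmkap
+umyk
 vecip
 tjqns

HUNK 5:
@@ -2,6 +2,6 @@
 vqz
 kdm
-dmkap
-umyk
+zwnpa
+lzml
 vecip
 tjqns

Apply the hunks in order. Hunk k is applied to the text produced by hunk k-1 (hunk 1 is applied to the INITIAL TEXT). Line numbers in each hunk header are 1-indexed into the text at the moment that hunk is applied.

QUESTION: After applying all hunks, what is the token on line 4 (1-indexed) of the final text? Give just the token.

Hunk 1: at line 1 remove [yng,orn] add [xbj,klgaj] -> 6 lines: ulu gbnel xbj klgaj vecip tjqns
Hunk 2: at line 1 remove [xbj,klgaj] add [fkog,tgr,vah] -> 7 lines: ulu gbnel fkog tgr vah vecip tjqns
Hunk 3: at line 1 remove [gbnel,fkog,tgr] add [vqz,zzf] -> 6 lines: ulu vqz zzf vah vecip tjqns
Hunk 4: at line 1 remove [zzf,vah] add [kdm,dmkap,umyk] -> 7 lines: ulu vqz kdm dmkap umyk vecip tjqns
Hunk 5: at line 2 remove [dmkap,umyk] add [zwnpa,lzml] -> 7 lines: ulu vqz kdm zwnpa lzml vecip tjqns
Final line 4: zwnpa

Answer: zwnpa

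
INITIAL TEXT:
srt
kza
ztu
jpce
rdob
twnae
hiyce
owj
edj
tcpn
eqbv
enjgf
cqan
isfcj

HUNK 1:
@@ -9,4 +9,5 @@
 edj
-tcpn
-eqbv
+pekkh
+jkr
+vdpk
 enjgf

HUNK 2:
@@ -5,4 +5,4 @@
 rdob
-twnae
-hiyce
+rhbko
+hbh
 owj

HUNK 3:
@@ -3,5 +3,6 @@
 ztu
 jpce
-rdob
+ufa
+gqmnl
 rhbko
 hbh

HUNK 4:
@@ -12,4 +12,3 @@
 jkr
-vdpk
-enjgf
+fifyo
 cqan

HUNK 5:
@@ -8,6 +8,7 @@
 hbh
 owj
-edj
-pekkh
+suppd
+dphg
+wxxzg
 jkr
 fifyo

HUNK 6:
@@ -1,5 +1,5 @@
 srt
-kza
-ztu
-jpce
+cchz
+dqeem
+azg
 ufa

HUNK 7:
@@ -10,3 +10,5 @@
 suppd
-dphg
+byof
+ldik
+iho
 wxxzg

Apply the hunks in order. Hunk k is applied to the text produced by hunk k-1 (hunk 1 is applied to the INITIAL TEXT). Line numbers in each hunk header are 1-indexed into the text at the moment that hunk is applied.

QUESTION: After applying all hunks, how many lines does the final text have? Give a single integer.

Hunk 1: at line 9 remove [tcpn,eqbv] add [pekkh,jkr,vdpk] -> 15 lines: srt kza ztu jpce rdob twnae hiyce owj edj pekkh jkr vdpk enjgf cqan isfcj
Hunk 2: at line 5 remove [twnae,hiyce] add [rhbko,hbh] -> 15 lines: srt kza ztu jpce rdob rhbko hbh owj edj pekkh jkr vdpk enjgf cqan isfcj
Hunk 3: at line 3 remove [rdob] add [ufa,gqmnl] -> 16 lines: srt kza ztu jpce ufa gqmnl rhbko hbh owj edj pekkh jkr vdpk enjgf cqan isfcj
Hunk 4: at line 12 remove [vdpk,enjgf] add [fifyo] -> 15 lines: srt kza ztu jpce ufa gqmnl rhbko hbh owj edj pekkh jkr fifyo cqan isfcj
Hunk 5: at line 8 remove [edj,pekkh] add [suppd,dphg,wxxzg] -> 16 lines: srt kza ztu jpce ufa gqmnl rhbko hbh owj suppd dphg wxxzg jkr fifyo cqan isfcj
Hunk 6: at line 1 remove [kza,ztu,jpce] add [cchz,dqeem,azg] -> 16 lines: srt cchz dqeem azg ufa gqmnl rhbko hbh owj suppd dphg wxxzg jkr fifyo cqan isfcj
Hunk 7: at line 10 remove [dphg] add [byof,ldik,iho] -> 18 lines: srt cchz dqeem azg ufa gqmnl rhbko hbh owj suppd byof ldik iho wxxzg jkr fifyo cqan isfcj
Final line count: 18

Answer: 18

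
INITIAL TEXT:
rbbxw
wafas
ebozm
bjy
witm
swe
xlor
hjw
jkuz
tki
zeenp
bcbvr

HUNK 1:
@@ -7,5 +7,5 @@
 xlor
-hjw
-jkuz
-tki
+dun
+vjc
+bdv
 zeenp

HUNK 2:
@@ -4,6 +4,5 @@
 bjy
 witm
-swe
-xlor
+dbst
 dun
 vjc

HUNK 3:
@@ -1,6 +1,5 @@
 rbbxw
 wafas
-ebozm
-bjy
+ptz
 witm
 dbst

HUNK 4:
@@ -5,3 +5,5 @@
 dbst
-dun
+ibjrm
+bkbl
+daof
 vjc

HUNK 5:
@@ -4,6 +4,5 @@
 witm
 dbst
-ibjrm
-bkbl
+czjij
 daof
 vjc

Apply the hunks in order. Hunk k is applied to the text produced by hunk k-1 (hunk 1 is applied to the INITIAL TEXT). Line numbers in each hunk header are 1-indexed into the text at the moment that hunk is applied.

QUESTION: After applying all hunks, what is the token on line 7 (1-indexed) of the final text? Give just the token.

Hunk 1: at line 7 remove [hjw,jkuz,tki] add [dun,vjc,bdv] -> 12 lines: rbbxw wafas ebozm bjy witm swe xlor dun vjc bdv zeenp bcbvr
Hunk 2: at line 4 remove [swe,xlor] add [dbst] -> 11 lines: rbbxw wafas ebozm bjy witm dbst dun vjc bdv zeenp bcbvr
Hunk 3: at line 1 remove [ebozm,bjy] add [ptz] -> 10 lines: rbbxw wafas ptz witm dbst dun vjc bdv zeenp bcbvr
Hunk 4: at line 5 remove [dun] add [ibjrm,bkbl,daof] -> 12 lines: rbbxw wafas ptz witm dbst ibjrm bkbl daof vjc bdv zeenp bcbvr
Hunk 5: at line 4 remove [ibjrm,bkbl] add [czjij] -> 11 lines: rbbxw wafas ptz witm dbst czjij daof vjc bdv zeenp bcbvr
Final line 7: daof

Answer: daof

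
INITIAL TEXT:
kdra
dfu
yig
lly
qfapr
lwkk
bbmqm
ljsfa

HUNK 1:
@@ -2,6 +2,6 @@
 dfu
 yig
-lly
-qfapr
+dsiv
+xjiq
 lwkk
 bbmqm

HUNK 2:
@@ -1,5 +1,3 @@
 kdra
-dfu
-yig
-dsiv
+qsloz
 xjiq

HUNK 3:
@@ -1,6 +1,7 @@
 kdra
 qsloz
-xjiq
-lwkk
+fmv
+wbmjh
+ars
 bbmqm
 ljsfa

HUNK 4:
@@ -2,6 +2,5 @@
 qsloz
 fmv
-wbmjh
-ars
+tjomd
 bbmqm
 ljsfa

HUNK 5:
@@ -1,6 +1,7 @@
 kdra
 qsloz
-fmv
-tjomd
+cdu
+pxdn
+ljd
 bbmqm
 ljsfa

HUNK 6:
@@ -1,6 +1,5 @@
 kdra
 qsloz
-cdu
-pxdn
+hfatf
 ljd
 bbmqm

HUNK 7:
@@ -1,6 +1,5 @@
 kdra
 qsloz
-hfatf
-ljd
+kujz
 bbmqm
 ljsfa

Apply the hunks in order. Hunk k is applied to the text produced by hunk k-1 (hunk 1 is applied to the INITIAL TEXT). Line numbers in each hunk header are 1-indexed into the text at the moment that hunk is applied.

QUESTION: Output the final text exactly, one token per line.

Answer: kdra
qsloz
kujz
bbmqm
ljsfa

Derivation:
Hunk 1: at line 2 remove [lly,qfapr] add [dsiv,xjiq] -> 8 lines: kdra dfu yig dsiv xjiq lwkk bbmqm ljsfa
Hunk 2: at line 1 remove [dfu,yig,dsiv] add [qsloz] -> 6 lines: kdra qsloz xjiq lwkk bbmqm ljsfa
Hunk 3: at line 1 remove [xjiq,lwkk] add [fmv,wbmjh,ars] -> 7 lines: kdra qsloz fmv wbmjh ars bbmqm ljsfa
Hunk 4: at line 2 remove [wbmjh,ars] add [tjomd] -> 6 lines: kdra qsloz fmv tjomd bbmqm ljsfa
Hunk 5: at line 1 remove [fmv,tjomd] add [cdu,pxdn,ljd] -> 7 lines: kdra qsloz cdu pxdn ljd bbmqm ljsfa
Hunk 6: at line 1 remove [cdu,pxdn] add [hfatf] -> 6 lines: kdra qsloz hfatf ljd bbmqm ljsfa
Hunk 7: at line 1 remove [hfatf,ljd] add [kujz] -> 5 lines: kdra qsloz kujz bbmqm ljsfa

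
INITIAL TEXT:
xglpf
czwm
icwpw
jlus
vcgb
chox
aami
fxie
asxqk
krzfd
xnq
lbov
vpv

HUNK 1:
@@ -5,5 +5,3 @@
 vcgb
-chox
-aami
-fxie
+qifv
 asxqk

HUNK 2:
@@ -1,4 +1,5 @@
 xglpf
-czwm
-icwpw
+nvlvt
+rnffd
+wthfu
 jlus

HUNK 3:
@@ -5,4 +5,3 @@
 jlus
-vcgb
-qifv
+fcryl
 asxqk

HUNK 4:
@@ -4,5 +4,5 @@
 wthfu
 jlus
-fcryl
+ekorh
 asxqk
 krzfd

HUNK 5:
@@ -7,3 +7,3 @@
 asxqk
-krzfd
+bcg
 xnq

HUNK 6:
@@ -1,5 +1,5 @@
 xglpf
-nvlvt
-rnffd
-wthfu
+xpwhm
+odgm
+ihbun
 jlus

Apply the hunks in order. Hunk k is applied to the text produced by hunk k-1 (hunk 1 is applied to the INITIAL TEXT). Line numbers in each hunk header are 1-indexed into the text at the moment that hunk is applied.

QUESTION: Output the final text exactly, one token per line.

Hunk 1: at line 5 remove [chox,aami,fxie] add [qifv] -> 11 lines: xglpf czwm icwpw jlus vcgb qifv asxqk krzfd xnq lbov vpv
Hunk 2: at line 1 remove [czwm,icwpw] add [nvlvt,rnffd,wthfu] -> 12 lines: xglpf nvlvt rnffd wthfu jlus vcgb qifv asxqk krzfd xnq lbov vpv
Hunk 3: at line 5 remove [vcgb,qifv] add [fcryl] -> 11 lines: xglpf nvlvt rnffd wthfu jlus fcryl asxqk krzfd xnq lbov vpv
Hunk 4: at line 4 remove [fcryl] add [ekorh] -> 11 lines: xglpf nvlvt rnffd wthfu jlus ekorh asxqk krzfd xnq lbov vpv
Hunk 5: at line 7 remove [krzfd] add [bcg] -> 11 lines: xglpf nvlvt rnffd wthfu jlus ekorh asxqk bcg xnq lbov vpv
Hunk 6: at line 1 remove [nvlvt,rnffd,wthfu] add [xpwhm,odgm,ihbun] -> 11 lines: xglpf xpwhm odgm ihbun jlus ekorh asxqk bcg xnq lbov vpv

Answer: xglpf
xpwhm
odgm
ihbun
jlus
ekorh
asxqk
bcg
xnq
lbov
vpv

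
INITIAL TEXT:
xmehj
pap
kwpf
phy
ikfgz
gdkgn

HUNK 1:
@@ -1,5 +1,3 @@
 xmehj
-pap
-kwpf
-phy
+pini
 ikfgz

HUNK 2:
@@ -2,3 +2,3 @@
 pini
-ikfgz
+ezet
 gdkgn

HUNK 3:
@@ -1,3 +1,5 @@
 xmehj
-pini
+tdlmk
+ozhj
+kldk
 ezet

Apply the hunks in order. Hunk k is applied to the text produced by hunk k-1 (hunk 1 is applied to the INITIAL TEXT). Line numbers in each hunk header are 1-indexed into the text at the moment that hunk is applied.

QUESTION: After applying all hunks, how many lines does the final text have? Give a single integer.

Hunk 1: at line 1 remove [pap,kwpf,phy] add [pini] -> 4 lines: xmehj pini ikfgz gdkgn
Hunk 2: at line 2 remove [ikfgz] add [ezet] -> 4 lines: xmehj pini ezet gdkgn
Hunk 3: at line 1 remove [pini] add [tdlmk,ozhj,kldk] -> 6 lines: xmehj tdlmk ozhj kldk ezet gdkgn
Final line count: 6

Answer: 6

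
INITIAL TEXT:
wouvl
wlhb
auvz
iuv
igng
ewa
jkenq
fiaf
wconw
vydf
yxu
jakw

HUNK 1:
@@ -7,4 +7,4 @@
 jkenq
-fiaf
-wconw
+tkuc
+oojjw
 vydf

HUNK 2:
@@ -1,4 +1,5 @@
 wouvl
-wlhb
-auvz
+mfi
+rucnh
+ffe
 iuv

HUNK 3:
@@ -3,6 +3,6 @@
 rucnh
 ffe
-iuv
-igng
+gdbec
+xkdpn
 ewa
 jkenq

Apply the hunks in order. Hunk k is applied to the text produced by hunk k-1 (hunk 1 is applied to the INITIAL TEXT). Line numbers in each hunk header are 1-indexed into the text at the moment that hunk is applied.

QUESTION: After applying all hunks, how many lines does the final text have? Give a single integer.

Hunk 1: at line 7 remove [fiaf,wconw] add [tkuc,oojjw] -> 12 lines: wouvl wlhb auvz iuv igng ewa jkenq tkuc oojjw vydf yxu jakw
Hunk 2: at line 1 remove [wlhb,auvz] add [mfi,rucnh,ffe] -> 13 lines: wouvl mfi rucnh ffe iuv igng ewa jkenq tkuc oojjw vydf yxu jakw
Hunk 3: at line 3 remove [iuv,igng] add [gdbec,xkdpn] -> 13 lines: wouvl mfi rucnh ffe gdbec xkdpn ewa jkenq tkuc oojjw vydf yxu jakw
Final line count: 13

Answer: 13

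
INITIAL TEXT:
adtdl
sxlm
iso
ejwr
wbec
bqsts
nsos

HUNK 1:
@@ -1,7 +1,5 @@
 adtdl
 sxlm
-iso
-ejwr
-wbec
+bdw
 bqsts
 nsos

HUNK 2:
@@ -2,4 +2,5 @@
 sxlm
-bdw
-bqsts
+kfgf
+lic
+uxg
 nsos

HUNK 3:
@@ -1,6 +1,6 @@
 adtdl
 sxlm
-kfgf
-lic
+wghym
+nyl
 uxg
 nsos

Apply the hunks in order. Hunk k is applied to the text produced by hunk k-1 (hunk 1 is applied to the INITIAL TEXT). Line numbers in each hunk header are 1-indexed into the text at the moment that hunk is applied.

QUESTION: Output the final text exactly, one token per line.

Hunk 1: at line 1 remove [iso,ejwr,wbec] add [bdw] -> 5 lines: adtdl sxlm bdw bqsts nsos
Hunk 2: at line 2 remove [bdw,bqsts] add [kfgf,lic,uxg] -> 6 lines: adtdl sxlm kfgf lic uxg nsos
Hunk 3: at line 1 remove [kfgf,lic] add [wghym,nyl] -> 6 lines: adtdl sxlm wghym nyl uxg nsos

Answer: adtdl
sxlm
wghym
nyl
uxg
nsos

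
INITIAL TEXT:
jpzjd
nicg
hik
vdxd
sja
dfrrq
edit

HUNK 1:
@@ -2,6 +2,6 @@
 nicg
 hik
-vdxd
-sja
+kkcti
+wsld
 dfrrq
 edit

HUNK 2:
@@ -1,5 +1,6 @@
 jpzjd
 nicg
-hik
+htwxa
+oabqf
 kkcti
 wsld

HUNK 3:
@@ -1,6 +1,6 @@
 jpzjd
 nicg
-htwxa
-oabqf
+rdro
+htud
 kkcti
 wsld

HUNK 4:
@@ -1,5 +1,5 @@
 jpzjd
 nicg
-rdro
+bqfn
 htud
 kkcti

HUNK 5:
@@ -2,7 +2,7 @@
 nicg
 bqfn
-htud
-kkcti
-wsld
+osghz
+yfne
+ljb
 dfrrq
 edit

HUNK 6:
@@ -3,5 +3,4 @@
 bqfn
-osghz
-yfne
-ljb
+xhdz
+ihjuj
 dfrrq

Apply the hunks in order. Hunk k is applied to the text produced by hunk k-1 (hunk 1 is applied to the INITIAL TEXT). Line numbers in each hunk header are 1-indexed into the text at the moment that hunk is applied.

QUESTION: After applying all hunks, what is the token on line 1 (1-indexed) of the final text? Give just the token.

Answer: jpzjd

Derivation:
Hunk 1: at line 2 remove [vdxd,sja] add [kkcti,wsld] -> 7 lines: jpzjd nicg hik kkcti wsld dfrrq edit
Hunk 2: at line 1 remove [hik] add [htwxa,oabqf] -> 8 lines: jpzjd nicg htwxa oabqf kkcti wsld dfrrq edit
Hunk 3: at line 1 remove [htwxa,oabqf] add [rdro,htud] -> 8 lines: jpzjd nicg rdro htud kkcti wsld dfrrq edit
Hunk 4: at line 1 remove [rdro] add [bqfn] -> 8 lines: jpzjd nicg bqfn htud kkcti wsld dfrrq edit
Hunk 5: at line 2 remove [htud,kkcti,wsld] add [osghz,yfne,ljb] -> 8 lines: jpzjd nicg bqfn osghz yfne ljb dfrrq edit
Hunk 6: at line 3 remove [osghz,yfne,ljb] add [xhdz,ihjuj] -> 7 lines: jpzjd nicg bqfn xhdz ihjuj dfrrq edit
Final line 1: jpzjd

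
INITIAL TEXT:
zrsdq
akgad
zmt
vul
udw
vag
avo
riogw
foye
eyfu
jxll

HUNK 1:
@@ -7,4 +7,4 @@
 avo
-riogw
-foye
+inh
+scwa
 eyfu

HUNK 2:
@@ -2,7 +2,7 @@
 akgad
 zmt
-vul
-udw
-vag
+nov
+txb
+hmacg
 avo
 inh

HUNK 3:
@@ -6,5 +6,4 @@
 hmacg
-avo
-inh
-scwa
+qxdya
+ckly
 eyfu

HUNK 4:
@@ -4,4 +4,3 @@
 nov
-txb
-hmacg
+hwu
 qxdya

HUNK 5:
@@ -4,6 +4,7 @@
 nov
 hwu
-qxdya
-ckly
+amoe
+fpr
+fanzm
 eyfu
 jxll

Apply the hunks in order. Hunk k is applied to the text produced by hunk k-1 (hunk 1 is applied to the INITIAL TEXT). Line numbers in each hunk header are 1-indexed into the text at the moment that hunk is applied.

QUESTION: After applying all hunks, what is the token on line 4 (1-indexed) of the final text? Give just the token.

Answer: nov

Derivation:
Hunk 1: at line 7 remove [riogw,foye] add [inh,scwa] -> 11 lines: zrsdq akgad zmt vul udw vag avo inh scwa eyfu jxll
Hunk 2: at line 2 remove [vul,udw,vag] add [nov,txb,hmacg] -> 11 lines: zrsdq akgad zmt nov txb hmacg avo inh scwa eyfu jxll
Hunk 3: at line 6 remove [avo,inh,scwa] add [qxdya,ckly] -> 10 lines: zrsdq akgad zmt nov txb hmacg qxdya ckly eyfu jxll
Hunk 4: at line 4 remove [txb,hmacg] add [hwu] -> 9 lines: zrsdq akgad zmt nov hwu qxdya ckly eyfu jxll
Hunk 5: at line 4 remove [qxdya,ckly] add [amoe,fpr,fanzm] -> 10 lines: zrsdq akgad zmt nov hwu amoe fpr fanzm eyfu jxll
Final line 4: nov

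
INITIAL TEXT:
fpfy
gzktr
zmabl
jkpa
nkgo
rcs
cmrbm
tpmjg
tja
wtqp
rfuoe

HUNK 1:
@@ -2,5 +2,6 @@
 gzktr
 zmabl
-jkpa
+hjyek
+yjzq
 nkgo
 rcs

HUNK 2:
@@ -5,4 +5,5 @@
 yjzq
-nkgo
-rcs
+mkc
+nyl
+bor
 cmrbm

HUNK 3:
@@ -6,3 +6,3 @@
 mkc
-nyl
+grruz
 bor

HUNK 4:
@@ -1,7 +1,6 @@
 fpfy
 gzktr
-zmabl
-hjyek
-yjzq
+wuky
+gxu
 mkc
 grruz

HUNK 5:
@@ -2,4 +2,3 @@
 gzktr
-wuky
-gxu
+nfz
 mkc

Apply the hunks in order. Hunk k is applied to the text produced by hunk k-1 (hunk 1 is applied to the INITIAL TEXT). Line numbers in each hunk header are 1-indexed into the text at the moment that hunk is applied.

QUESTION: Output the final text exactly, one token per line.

Hunk 1: at line 2 remove [jkpa] add [hjyek,yjzq] -> 12 lines: fpfy gzktr zmabl hjyek yjzq nkgo rcs cmrbm tpmjg tja wtqp rfuoe
Hunk 2: at line 5 remove [nkgo,rcs] add [mkc,nyl,bor] -> 13 lines: fpfy gzktr zmabl hjyek yjzq mkc nyl bor cmrbm tpmjg tja wtqp rfuoe
Hunk 3: at line 6 remove [nyl] add [grruz] -> 13 lines: fpfy gzktr zmabl hjyek yjzq mkc grruz bor cmrbm tpmjg tja wtqp rfuoe
Hunk 4: at line 1 remove [zmabl,hjyek,yjzq] add [wuky,gxu] -> 12 lines: fpfy gzktr wuky gxu mkc grruz bor cmrbm tpmjg tja wtqp rfuoe
Hunk 5: at line 2 remove [wuky,gxu] add [nfz] -> 11 lines: fpfy gzktr nfz mkc grruz bor cmrbm tpmjg tja wtqp rfuoe

Answer: fpfy
gzktr
nfz
mkc
grruz
bor
cmrbm
tpmjg
tja
wtqp
rfuoe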